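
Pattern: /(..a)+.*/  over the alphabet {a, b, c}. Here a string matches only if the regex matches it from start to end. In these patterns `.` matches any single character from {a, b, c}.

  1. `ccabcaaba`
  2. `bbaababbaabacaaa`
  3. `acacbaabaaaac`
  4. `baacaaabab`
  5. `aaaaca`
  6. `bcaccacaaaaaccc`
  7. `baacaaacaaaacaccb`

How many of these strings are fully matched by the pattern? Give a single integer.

1 → match
2 → match
3 → match
4 → match
5 → match
6 → match
7 → match
Total matched: 7

7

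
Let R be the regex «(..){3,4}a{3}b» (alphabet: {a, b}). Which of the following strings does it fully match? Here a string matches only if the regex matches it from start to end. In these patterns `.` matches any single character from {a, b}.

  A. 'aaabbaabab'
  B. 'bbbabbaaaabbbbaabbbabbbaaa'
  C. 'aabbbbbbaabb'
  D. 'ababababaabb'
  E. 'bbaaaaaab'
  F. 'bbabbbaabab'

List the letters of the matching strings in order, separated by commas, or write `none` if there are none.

A. 'aaabbaabab' → no match
B → no match — must end with 'ab'
C. 'aabbbbbbaabb' → no match — must end with 'ab'
D. 'ababababaabb' → no match — must end with 'ab'
E. 'bbaaaaaab' → no match
F. 'bbabbbaabab' → no match

none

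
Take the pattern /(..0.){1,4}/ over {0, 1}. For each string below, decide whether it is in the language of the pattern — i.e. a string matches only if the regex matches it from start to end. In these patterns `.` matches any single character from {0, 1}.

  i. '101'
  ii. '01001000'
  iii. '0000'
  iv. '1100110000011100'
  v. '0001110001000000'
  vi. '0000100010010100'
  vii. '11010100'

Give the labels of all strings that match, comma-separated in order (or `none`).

i. '101' → no match
ii. '01001000' → match
iii. '0000' → match
iv → match
v → match
vi → match
vii. '11010100' → match

ii, iii, iv, v, vi, vii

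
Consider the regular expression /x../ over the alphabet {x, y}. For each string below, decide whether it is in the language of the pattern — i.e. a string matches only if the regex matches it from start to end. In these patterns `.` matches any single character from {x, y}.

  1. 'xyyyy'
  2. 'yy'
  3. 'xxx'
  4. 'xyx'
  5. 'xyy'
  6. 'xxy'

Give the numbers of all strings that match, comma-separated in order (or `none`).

1 → no match
2 → no match — must start with 'x'
3 → match
4 → match
5 → match
6 → match

3, 4, 5, 6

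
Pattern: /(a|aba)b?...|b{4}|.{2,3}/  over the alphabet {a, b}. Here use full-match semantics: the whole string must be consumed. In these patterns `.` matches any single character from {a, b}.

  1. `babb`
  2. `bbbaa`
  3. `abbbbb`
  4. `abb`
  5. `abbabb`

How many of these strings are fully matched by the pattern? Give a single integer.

1 → no match
2 → no match
3 → no match
4 → match
5 → no match
Total matched: 1

1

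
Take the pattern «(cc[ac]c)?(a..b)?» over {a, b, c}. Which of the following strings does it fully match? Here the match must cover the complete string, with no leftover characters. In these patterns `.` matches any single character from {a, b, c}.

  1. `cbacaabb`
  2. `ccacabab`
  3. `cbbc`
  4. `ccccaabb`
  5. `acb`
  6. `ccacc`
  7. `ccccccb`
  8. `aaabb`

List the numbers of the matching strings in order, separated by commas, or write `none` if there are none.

2, 4

1 → no match
2 → match
3 → no match
4 → match
5 → no match
6 → no match
7 → no match
8 → no match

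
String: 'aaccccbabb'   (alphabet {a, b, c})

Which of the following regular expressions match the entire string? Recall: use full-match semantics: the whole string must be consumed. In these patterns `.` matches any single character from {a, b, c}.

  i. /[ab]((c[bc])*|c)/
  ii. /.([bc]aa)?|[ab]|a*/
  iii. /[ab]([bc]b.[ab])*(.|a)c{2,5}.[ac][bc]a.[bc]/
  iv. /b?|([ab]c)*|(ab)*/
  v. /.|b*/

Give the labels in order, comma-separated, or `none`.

iii

i → no match
ii → no match
iii → match
iv → no match
v → no match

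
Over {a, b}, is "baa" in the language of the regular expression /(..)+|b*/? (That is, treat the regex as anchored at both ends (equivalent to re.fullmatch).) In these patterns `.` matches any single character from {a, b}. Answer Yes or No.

No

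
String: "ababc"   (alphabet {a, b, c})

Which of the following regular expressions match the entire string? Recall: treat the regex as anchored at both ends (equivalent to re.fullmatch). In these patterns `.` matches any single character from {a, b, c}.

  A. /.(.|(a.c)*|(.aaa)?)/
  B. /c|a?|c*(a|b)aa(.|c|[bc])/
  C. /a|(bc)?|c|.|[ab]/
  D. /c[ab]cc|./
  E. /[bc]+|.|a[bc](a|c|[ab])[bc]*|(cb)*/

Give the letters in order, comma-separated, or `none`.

E

A → no match
B → no match
C → no match
D → no match
E → match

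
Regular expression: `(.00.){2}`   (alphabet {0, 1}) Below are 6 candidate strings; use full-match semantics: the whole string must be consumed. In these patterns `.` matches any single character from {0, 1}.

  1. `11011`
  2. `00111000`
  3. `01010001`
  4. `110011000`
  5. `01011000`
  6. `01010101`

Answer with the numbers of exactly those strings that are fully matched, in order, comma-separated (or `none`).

1. `11011` → no match
2. `00111000` → no match
3. `01010001` → no match
4. `110011000` → no match
5. `01011000` → no match
6. `01010101` → no match

none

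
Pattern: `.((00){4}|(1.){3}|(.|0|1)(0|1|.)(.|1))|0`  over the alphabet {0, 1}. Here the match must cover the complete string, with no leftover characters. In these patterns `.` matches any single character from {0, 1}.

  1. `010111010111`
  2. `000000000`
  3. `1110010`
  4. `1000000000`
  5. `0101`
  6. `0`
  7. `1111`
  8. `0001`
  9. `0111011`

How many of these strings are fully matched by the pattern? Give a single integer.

6

1 → no match
2 → match
3 → no match
4 → no match
5 → match
6 → match
7 → match
8 → match
9 → match
Total matched: 6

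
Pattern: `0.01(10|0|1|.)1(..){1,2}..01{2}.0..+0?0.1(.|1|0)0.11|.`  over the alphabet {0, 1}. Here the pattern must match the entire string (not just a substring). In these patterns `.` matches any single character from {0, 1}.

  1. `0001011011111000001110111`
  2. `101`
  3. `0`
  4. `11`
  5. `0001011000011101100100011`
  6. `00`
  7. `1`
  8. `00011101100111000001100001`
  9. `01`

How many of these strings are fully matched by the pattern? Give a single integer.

3

1 → no match
2. `101` → no match
3. `0` → match
4. `11` → no match
5 → match
6. `00` → no match
7. `1` → match
8 → no match
9. `01` → no match
Total matched: 3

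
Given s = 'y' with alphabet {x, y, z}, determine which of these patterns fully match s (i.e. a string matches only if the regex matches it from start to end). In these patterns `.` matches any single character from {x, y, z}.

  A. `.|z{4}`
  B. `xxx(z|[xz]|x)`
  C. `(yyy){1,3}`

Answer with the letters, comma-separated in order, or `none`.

A

A → match
B → no match — must start with 'xxx'
C → no match — must start with 'yyy'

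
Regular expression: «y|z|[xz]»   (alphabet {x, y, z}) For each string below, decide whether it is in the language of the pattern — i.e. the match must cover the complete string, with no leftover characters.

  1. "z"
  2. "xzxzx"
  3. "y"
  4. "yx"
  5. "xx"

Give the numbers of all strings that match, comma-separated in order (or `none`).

1, 3

1. "z" → match
2. "xzxzx" → no match
3. "y" → match
4. "yx" → no match
5. "xx" → no match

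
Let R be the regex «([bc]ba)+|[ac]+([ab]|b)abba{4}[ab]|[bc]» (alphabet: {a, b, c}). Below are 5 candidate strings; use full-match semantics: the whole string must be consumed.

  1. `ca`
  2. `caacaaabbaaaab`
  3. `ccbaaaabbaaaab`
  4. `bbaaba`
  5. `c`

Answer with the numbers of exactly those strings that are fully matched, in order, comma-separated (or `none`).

2, 5

1 → no match
2 → match
3 → no match
4 → no match
5 → match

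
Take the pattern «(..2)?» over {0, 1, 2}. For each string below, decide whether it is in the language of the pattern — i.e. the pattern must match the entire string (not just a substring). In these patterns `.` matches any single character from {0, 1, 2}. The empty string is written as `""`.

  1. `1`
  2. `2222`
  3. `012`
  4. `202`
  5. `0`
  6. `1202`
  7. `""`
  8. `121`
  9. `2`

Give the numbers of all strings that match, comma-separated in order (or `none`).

3, 4, 7

1. `1` → no match
2. `2222` → no match
3. `012` → match
4. `202` → match
5. `0` → no match
6. `1202` → no match
7. `""` → match
8. `121` → no match
9. `2` → no match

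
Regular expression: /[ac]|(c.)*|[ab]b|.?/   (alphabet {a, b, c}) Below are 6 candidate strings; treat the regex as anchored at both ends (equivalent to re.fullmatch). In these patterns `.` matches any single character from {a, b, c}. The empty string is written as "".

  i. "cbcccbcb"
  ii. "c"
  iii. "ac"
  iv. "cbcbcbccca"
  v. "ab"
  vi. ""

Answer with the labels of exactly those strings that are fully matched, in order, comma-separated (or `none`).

i → match
ii → match
iii → no match
iv → match
v → match
vi → match

i, ii, iv, v, vi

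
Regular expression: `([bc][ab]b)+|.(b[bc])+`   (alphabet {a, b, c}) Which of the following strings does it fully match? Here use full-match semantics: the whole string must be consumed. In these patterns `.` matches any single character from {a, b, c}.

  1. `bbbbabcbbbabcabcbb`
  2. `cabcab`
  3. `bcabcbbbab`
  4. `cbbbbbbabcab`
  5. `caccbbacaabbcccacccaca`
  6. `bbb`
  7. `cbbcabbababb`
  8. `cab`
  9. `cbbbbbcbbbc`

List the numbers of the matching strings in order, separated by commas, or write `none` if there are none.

1, 2, 4, 6, 8, 9

1 → match
2 → match
3 → no match
4 → match
5 → no match
6 → match
7 → no match
8 → match
9 → match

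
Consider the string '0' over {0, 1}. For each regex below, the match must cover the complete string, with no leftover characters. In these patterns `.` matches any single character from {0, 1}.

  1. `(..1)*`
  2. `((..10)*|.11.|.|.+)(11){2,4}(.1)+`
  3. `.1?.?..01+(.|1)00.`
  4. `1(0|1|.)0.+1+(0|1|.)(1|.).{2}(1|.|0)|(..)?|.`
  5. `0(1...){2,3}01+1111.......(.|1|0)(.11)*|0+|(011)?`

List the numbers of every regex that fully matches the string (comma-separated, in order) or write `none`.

4, 5

1 → no match
2 → no match — must end with '1'
3 → no match
4 → match
5 → match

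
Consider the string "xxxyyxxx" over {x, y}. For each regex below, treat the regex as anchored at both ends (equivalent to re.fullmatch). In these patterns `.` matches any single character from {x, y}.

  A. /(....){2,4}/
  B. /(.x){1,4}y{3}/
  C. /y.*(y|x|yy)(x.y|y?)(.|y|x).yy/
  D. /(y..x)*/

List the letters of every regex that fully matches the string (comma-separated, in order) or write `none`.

A

A → match
B → no match — must end with "y"
C → no match — must start with "y"
D → no match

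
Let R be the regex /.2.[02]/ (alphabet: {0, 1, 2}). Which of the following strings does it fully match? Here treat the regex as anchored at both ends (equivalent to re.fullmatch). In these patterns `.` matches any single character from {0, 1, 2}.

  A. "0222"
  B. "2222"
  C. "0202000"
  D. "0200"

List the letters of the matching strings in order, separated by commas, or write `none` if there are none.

A, B, D

A → match
B → match
C → no match
D → match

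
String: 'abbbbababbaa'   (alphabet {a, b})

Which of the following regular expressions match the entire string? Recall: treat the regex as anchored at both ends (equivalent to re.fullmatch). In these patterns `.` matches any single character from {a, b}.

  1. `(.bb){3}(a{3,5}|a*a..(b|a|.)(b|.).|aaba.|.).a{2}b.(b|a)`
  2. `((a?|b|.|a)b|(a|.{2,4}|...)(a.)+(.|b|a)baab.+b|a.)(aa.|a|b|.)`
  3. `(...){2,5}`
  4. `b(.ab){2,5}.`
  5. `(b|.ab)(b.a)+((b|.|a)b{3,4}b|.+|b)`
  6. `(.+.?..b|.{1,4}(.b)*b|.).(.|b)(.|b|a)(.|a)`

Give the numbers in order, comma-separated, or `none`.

1 → no match
2 → no match
3 → match
4 → no match — must start with 'b'
5 → no match
6 → no match

3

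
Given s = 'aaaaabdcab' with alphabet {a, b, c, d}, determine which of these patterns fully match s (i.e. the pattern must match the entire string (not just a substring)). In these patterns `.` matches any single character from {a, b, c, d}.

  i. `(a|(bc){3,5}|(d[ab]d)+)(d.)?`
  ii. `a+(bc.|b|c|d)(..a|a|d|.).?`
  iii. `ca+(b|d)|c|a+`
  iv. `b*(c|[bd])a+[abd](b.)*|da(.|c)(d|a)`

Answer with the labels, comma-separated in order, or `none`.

i → no match
ii → match
iii → no match
iv → no match

ii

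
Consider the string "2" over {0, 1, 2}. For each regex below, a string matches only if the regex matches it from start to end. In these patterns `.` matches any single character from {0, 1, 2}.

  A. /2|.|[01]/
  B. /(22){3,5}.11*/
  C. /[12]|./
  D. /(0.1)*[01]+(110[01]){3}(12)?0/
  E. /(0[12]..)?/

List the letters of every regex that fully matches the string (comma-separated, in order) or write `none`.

A → match
B → no match — must start with "22"
C → match
D → no match — must end with "0"
E → no match

A, C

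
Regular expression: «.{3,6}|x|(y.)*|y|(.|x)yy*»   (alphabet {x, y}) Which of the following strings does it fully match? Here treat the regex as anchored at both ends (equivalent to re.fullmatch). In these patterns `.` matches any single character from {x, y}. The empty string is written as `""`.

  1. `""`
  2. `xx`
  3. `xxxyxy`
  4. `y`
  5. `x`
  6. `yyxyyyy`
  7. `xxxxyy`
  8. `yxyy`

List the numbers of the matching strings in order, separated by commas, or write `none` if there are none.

1. `""` → match
2. `xx` → no match
3. `xxxyxy` → match
4. `y` → match
5. `x` → match
6. `yyxyyyy` → no match
7. `xxxxyy` → match
8. `yxyy` → match

1, 3, 4, 5, 7, 8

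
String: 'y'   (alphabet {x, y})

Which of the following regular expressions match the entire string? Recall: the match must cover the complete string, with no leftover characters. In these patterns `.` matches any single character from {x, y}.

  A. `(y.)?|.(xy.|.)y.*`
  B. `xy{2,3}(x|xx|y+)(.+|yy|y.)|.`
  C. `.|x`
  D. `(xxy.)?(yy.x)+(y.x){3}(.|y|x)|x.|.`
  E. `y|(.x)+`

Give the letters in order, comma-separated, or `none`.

A → no match
B → match
C → match
D → match
E → match

B, C, D, E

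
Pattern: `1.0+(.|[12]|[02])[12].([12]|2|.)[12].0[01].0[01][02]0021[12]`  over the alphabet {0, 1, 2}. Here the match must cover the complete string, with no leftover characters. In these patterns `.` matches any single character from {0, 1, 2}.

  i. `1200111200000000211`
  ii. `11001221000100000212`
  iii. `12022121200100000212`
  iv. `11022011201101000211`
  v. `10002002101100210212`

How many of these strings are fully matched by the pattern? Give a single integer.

3

i → no match
ii → match
iii → match
iv → match
v → no match
Total matched: 3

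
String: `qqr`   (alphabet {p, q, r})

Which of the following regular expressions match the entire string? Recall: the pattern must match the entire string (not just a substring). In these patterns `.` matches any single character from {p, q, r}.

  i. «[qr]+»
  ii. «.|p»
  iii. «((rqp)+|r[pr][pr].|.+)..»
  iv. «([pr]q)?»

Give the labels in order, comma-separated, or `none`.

i → match
ii → no match
iii → match
iv → no match

i, iii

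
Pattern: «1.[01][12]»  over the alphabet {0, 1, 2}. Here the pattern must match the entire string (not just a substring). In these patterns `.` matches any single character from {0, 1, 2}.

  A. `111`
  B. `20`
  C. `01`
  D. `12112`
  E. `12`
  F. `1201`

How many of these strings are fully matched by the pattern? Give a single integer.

1

A → no match
B → no match — must start with `1`
C → no match — must start with `1`
D → no match
E → no match
F → match
Total matched: 1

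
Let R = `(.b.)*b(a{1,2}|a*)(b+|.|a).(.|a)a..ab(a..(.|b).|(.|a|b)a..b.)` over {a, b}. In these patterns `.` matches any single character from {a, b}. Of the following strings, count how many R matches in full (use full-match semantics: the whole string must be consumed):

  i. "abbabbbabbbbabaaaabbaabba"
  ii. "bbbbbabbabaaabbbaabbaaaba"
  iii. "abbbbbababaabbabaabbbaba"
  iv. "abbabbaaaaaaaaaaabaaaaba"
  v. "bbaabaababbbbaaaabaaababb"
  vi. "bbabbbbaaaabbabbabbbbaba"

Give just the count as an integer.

i → match
ii → no match
iii → no match
iv → no match
v → no match
vi → no match
Total matched: 1

1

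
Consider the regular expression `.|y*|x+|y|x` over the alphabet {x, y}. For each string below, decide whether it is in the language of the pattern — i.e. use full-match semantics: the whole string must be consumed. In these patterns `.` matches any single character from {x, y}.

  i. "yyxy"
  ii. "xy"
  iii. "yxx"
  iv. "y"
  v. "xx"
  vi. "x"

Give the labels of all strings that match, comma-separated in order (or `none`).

i → no match
ii → no match
iii → no match
iv → match
v → match
vi → match

iv, v, vi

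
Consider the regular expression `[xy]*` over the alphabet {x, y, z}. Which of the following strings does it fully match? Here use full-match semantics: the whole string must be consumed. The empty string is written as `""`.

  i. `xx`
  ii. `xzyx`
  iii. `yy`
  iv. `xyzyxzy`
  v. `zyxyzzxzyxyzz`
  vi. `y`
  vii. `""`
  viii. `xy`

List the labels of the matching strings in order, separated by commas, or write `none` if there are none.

i. `xx` → match
ii. `xzyx` → no match
iii. `yy` → match
iv. `xyzyxzy` → no match
v → no match
vi. `y` → match
vii. `""` → match
viii. `xy` → match

i, iii, vi, vii, viii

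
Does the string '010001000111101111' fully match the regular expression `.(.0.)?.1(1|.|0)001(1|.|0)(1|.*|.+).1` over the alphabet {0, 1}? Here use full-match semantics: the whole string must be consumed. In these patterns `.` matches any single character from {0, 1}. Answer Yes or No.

Yes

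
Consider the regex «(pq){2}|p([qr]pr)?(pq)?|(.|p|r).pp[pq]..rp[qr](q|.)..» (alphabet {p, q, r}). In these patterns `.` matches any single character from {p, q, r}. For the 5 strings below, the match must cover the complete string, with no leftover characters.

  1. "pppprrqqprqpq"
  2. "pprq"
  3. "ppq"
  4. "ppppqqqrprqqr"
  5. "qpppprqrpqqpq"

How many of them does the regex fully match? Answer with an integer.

3

1 → no match
2. "pprq" → no match
3. "ppq" → match
4 → match
5 → match
Total matched: 3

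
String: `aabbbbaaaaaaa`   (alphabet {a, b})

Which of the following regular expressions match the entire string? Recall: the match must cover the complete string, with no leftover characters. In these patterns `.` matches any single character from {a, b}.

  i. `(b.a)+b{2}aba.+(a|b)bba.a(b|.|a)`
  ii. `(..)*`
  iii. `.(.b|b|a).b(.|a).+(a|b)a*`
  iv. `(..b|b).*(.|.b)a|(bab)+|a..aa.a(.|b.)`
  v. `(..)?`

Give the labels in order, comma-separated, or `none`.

iii, iv

i → no match — must start with `b`
ii → no match
iii → match
iv → match
v → no match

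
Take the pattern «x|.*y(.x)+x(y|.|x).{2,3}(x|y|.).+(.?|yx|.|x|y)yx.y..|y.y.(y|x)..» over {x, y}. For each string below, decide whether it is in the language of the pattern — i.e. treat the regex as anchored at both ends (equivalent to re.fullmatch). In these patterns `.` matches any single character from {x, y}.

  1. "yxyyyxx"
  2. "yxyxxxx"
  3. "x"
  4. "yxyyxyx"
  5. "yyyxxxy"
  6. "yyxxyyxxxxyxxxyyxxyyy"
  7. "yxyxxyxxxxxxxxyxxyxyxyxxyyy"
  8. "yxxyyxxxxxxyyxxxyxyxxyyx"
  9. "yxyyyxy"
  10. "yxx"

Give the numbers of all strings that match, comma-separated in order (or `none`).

1 → match
2 → match
3 → match
4 → match
5 → match
6 → match
7 → match
8 → match
9 → match
10 → no match

1, 2, 3, 4, 5, 6, 7, 8, 9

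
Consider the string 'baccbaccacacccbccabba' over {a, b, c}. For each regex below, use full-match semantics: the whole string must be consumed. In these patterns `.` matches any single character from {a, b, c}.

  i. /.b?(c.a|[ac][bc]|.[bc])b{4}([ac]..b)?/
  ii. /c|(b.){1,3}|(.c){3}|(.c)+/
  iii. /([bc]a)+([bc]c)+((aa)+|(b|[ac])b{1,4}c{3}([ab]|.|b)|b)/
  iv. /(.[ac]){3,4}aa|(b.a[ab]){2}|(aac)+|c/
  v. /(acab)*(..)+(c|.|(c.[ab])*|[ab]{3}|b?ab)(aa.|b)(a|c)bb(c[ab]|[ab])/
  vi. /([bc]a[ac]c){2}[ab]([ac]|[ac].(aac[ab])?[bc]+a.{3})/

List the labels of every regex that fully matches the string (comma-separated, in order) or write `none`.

vi

i → no match
ii → no match
iii → no match
iv → no match
v → no match
vi → match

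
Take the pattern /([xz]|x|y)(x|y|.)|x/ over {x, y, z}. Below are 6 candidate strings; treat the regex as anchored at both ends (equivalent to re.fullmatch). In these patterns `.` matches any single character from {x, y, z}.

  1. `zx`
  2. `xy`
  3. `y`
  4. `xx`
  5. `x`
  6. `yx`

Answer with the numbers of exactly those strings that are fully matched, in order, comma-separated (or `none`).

1, 2, 4, 5, 6

1 → match
2 → match
3 → no match
4 → match
5 → match
6 → match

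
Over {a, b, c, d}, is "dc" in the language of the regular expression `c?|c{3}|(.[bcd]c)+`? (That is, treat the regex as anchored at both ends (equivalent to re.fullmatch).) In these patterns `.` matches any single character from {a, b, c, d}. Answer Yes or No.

No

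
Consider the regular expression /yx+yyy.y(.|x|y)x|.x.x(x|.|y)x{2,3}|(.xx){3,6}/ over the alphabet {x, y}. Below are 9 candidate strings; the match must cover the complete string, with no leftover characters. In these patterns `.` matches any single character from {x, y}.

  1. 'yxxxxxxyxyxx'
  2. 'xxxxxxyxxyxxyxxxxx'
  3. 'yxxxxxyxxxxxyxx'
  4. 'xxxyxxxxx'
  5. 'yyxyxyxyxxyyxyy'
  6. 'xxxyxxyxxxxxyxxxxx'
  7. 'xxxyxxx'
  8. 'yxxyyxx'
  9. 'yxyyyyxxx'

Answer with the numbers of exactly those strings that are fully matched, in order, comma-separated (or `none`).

1 → no match
2 → match
3 → match
4 → match
5 → no match
6 → match
7 → no match
8 → no match
9 → no match

2, 3, 4, 6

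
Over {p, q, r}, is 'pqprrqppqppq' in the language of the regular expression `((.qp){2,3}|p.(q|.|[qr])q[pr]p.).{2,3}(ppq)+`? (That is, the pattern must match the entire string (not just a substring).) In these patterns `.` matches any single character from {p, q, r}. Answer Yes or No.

No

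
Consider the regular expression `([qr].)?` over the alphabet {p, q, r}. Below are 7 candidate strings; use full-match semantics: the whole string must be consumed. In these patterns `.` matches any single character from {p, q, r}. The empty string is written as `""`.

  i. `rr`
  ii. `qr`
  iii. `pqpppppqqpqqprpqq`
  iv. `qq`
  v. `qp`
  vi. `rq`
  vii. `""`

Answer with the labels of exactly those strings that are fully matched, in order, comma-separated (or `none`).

i. `rr` → match
ii. `qr` → match
iii → no match
iv. `qq` → match
v. `qp` → match
vi. `rq` → match
vii. `""` → match

i, ii, iv, v, vi, vii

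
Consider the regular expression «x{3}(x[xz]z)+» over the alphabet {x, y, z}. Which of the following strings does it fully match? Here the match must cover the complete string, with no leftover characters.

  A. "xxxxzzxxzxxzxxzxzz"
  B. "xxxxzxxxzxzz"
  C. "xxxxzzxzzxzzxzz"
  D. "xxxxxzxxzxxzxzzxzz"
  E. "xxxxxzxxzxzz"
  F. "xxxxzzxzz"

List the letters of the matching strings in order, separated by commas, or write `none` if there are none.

A, C, D, E, F

A → match
B → no match
C → match
D → match
E → match
F → match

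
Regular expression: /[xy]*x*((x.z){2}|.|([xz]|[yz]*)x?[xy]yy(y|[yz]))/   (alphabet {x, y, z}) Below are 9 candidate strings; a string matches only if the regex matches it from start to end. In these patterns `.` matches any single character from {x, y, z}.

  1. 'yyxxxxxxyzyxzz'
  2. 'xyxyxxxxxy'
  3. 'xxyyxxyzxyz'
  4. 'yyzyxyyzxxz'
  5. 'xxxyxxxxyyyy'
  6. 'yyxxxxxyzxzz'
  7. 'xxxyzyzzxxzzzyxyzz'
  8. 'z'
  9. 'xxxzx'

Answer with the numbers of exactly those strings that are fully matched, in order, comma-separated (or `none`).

1 → no match
2 → match
3 → match
4 → no match
5 → match
6 → match
7 → no match
8 → match
9 → no match

2, 3, 5, 6, 8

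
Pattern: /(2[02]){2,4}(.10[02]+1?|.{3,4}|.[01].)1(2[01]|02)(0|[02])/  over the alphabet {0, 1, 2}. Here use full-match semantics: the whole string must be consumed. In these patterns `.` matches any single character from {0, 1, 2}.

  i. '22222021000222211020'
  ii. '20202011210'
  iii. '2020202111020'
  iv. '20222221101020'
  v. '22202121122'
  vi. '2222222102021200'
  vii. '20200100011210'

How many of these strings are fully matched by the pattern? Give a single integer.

i → match
ii → match
iii → match
iv → match
v → no match
vi → match
vii → match
Total matched: 6

6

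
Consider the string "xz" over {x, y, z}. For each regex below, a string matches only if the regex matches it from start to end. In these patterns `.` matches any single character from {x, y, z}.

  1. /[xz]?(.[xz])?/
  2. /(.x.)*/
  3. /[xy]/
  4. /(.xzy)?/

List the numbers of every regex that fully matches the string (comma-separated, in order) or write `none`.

1

1 → match
2 → no match
3 → no match
4 → no match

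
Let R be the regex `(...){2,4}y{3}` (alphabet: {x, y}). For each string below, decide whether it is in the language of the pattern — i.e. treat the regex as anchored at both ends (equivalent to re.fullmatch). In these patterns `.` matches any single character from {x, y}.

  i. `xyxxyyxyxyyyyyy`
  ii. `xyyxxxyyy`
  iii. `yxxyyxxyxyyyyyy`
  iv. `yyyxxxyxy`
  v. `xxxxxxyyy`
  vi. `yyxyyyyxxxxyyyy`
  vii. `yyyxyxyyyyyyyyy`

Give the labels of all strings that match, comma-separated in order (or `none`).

i, ii, iii, v, vi, vii

i → match
ii → match
iii → match
iv → no match
v → match
vi → match
vii → match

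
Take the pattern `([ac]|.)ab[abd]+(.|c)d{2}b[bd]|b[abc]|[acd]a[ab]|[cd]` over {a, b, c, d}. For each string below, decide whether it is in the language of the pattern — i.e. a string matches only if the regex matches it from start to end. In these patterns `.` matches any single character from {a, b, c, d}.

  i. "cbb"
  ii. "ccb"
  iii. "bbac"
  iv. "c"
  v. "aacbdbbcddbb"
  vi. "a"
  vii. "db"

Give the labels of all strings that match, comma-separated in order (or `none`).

iv

i → no match
ii → no match
iii → no match
iv → match
v → no match
vi → no match
vii → no match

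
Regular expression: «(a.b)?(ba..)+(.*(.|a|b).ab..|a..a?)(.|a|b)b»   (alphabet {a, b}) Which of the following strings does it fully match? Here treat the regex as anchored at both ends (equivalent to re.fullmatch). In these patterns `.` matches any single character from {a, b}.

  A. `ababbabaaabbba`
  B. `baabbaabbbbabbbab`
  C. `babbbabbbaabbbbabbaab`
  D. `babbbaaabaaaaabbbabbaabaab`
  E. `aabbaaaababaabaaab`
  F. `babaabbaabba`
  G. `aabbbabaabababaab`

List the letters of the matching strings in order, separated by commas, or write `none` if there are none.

B, C, E

A → no match — must end with `b`
B → match
C → match
D → no match
E → match
F → no match — must end with `b`
G → no match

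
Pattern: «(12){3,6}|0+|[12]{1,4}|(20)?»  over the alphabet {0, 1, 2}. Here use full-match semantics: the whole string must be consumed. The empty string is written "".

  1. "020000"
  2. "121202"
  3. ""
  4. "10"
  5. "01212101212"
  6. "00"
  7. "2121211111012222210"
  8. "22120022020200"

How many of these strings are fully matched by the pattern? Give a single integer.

2

1. "020000" → no match
2. "121202" → no match
3. "" → match
4. "10" → no match
5. "01212101212" → no match
6. "00" → match
7 → no match
8 → no match
Total matched: 2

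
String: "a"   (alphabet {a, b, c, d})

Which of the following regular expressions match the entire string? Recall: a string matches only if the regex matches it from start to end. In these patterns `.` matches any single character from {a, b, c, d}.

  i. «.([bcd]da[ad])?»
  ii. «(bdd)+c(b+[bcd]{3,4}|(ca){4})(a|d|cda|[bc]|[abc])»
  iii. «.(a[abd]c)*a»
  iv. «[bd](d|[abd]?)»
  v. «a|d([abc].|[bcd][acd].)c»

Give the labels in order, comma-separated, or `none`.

i → match
ii → no match — must start with "bdd"
iii → no match
iv → no match
v → match

i, v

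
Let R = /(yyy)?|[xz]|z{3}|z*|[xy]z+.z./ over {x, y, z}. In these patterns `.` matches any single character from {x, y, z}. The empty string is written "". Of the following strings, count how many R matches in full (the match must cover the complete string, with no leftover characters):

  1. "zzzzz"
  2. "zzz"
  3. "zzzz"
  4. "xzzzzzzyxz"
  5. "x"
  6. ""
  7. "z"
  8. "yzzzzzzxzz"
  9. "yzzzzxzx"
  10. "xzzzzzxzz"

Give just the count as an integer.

9

1 → match
2 → match
3 → match
4 → no match
5 → match
6 → match
7 → match
8 → match
9 → match
10 → match
Total matched: 9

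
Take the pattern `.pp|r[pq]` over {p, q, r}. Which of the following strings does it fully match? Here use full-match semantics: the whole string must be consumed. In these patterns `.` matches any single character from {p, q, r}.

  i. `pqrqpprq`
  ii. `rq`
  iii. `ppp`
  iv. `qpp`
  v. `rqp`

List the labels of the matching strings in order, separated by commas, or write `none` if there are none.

i → no match
ii → match
iii → match
iv → match
v → no match

ii, iii, iv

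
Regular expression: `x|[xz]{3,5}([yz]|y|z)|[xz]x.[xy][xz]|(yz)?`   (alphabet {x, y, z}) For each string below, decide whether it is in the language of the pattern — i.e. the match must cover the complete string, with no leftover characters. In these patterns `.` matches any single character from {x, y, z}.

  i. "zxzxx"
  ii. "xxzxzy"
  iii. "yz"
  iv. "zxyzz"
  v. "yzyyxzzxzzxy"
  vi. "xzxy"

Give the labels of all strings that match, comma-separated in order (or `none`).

i, ii, iii, vi

i → match
ii → match
iii → match
iv → no match
v → no match
vi → match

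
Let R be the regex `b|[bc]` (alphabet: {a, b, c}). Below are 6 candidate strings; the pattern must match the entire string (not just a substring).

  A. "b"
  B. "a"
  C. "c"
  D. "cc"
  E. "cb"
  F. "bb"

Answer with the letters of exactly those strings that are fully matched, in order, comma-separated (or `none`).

A, C

A → match
B → no match
C → match
D → no match
E → no match
F → no match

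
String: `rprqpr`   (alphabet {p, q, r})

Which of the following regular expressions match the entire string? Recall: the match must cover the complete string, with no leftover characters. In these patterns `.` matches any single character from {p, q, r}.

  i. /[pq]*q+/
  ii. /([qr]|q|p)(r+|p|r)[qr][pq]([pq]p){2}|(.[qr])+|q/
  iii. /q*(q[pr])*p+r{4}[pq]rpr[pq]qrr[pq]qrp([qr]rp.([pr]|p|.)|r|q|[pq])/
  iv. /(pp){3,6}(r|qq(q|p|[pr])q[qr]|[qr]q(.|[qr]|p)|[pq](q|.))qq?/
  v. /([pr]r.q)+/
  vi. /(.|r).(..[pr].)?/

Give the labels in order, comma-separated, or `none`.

vi

i → no match — must end with `q`
ii → no match
iii → no match
iv → no match — must start with `pp`
v → no match — must end with `q`
vi → match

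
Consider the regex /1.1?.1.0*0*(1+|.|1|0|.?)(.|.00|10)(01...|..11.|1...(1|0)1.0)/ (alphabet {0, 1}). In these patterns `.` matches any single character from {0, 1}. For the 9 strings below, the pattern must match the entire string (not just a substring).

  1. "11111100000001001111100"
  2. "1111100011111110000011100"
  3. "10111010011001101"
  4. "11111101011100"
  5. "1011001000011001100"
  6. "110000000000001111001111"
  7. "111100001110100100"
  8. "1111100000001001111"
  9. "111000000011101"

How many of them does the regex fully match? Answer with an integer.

2

1 → no match
2 → no match
3 → no match
4 → no match
5 → no match
6 → no match
7 → match
8 → match
9 → no match
Total matched: 2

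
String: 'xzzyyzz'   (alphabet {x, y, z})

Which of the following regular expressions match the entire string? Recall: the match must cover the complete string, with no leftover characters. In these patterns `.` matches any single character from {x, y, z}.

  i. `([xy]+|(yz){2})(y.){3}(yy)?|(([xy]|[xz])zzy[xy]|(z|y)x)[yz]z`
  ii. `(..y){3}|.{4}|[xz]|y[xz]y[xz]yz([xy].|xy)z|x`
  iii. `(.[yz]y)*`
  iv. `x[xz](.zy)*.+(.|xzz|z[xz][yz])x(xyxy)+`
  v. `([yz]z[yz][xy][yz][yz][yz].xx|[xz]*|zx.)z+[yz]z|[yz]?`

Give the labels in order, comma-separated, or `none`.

i

i → match
ii → no match
iii → no match
iv → no match — must end with 'xyxy'
v → no match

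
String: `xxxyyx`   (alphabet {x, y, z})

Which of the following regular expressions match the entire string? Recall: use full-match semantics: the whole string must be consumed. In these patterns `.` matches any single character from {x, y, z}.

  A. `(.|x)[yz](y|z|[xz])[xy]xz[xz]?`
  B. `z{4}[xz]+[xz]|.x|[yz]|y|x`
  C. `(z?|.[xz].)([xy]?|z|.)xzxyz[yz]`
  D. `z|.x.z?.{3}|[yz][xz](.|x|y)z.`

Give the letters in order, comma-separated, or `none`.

A → no match
B → no match
C → no match
D → match

D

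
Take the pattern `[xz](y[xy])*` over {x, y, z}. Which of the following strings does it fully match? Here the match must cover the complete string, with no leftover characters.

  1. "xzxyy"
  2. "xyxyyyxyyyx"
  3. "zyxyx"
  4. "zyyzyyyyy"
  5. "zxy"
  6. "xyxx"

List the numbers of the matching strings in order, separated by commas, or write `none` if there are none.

1 → no match
2 → match
3 → match
4 → no match
5 → no match
6 → no match

2, 3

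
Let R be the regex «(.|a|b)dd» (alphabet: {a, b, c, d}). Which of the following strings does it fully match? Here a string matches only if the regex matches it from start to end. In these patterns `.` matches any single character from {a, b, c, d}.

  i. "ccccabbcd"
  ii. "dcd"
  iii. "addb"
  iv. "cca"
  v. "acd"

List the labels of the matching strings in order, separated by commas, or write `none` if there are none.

i. "ccccabbcd" → no match — must end with "dd"
ii. "dcd" → no match — must end with "dd"
iii. "addb" → no match — must end with "dd"
iv. "cca" → no match — must end with "dd"
v. "acd" → no match — must end with "dd"

none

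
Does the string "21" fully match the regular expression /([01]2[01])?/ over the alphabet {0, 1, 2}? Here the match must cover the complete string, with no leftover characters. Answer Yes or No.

No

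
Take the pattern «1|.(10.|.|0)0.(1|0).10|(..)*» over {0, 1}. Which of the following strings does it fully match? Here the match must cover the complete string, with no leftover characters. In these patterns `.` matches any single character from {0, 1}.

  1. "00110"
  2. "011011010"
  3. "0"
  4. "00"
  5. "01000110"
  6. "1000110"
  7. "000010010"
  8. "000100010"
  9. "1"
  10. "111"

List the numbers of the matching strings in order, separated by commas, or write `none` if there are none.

1 → no match
2 → no match
3 → no match
4 → match
5 → match
6 → no match
7 → no match
8 → no match
9 → match
10 → no match

4, 5, 9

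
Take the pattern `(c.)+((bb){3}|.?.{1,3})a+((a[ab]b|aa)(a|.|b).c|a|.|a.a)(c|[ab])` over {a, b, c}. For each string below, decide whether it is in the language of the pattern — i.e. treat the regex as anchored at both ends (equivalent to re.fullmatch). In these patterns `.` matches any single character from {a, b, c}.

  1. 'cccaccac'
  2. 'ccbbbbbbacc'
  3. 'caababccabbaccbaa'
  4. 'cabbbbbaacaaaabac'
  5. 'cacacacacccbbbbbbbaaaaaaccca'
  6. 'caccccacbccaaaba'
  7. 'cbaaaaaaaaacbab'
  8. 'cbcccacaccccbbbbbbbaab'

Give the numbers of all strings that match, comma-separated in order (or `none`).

1. 'cccaccac' → no match
2. 'ccbbbbbbacc' → match
3 → no match
4 → no match
5 → match
6 → no match
7 → no match
8 → no match

2, 5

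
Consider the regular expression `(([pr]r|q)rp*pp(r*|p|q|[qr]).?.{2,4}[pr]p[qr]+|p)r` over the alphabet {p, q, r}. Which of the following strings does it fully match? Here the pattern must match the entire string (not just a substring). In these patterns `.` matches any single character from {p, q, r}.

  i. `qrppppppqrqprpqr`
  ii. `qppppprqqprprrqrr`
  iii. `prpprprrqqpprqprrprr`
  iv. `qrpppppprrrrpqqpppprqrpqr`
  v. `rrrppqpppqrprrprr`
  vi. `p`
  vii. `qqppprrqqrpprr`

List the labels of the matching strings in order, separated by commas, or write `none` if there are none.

i

i → match
ii → no match
iii → no match
iv → no match
v → no match
vi → no match — must end with `r`
vii → no match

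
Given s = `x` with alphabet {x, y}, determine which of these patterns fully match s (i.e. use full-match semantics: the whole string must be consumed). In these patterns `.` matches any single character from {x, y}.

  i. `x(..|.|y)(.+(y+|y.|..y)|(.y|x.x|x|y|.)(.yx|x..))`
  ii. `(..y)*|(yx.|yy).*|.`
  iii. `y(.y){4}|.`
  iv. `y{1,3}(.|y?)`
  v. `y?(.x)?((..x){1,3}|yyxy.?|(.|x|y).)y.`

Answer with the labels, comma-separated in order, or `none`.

ii, iii

i → no match
ii → match
iii → match
iv → no match — must start with `y`
v → no match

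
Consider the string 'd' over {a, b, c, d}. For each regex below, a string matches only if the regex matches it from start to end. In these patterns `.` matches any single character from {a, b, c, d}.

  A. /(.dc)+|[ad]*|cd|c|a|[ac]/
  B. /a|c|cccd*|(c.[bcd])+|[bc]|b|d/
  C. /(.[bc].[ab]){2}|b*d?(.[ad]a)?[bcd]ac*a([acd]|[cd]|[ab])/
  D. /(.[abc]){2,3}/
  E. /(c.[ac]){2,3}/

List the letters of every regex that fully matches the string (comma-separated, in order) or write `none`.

A, B

A → match
B → match
C → no match
D → no match
E → no match — must start with 'c'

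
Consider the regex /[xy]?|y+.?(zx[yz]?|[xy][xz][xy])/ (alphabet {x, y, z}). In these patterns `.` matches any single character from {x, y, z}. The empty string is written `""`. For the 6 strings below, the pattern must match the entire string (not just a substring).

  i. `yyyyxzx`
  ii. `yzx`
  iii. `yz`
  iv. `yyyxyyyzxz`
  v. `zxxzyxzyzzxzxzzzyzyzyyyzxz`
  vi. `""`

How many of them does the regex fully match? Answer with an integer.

i → match
ii → match
iii → no match
iv → no match
v → no match
vi → match
Total matched: 3

3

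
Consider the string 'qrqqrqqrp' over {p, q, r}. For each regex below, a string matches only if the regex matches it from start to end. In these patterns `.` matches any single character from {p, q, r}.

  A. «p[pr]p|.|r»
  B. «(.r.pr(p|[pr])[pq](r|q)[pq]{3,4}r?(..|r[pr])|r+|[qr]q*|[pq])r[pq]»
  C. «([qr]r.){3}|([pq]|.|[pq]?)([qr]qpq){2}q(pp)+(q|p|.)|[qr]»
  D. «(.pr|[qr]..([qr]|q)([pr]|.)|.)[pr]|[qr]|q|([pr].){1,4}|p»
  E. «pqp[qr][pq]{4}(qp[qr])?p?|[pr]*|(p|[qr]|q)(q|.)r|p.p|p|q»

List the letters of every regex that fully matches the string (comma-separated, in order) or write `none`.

A → no match
B → no match
C → match
D → no match
E → no match

C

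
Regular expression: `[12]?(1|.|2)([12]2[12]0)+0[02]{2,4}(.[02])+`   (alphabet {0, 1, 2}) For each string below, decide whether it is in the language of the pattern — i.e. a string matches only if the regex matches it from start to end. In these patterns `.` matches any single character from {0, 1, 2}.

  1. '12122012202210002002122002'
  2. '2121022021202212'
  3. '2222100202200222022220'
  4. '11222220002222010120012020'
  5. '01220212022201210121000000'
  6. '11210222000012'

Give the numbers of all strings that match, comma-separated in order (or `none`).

1 → match
2 → no match
3 → match
4 → no match
5 → no match
6 → match

1, 3, 6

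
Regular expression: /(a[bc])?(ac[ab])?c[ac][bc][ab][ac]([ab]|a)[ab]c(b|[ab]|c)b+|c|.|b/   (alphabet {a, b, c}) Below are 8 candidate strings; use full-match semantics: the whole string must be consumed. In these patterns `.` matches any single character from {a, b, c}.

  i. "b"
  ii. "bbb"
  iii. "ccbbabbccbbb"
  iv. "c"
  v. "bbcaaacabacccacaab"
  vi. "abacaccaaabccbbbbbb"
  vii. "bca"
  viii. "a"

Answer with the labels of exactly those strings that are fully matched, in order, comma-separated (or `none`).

i, iii, iv, viii

i → match
ii → no match
iii → match
iv → match
v → no match
vi → no match
vii → no match
viii → match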